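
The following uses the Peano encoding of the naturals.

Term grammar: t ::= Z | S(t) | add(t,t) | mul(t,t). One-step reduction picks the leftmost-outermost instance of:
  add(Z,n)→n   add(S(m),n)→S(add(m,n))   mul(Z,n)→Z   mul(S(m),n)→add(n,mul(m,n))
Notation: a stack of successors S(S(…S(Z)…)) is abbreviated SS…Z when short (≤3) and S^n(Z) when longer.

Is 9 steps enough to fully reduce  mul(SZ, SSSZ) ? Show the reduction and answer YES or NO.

Answer: YES — reaches normal form SSSZ in 6 ≤ 9 steps

Reduction:
  start: mul(SZ, SSSZ)
  →1  add(SSSZ, mul(Z, SSSZ))
  →2  S(add(SSZ, mul(Z, SSSZ)))
  →3  S(S(add(SZ, mul(Z, SSSZ))))
  →4  S(S(S(add(Z, mul(Z, SSSZ)))))
  →5  S(S(S(mul(Z, SSSZ))))
  →6  SSSZ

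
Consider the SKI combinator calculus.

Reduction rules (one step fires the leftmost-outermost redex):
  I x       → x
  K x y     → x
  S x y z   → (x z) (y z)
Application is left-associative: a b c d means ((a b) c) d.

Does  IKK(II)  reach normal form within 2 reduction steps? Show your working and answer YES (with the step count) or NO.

  start: IKK(II)
  step 1: KK(II)
  step 2: K

Answer: YES — reaches normal form K in 2 ≤ 2 steps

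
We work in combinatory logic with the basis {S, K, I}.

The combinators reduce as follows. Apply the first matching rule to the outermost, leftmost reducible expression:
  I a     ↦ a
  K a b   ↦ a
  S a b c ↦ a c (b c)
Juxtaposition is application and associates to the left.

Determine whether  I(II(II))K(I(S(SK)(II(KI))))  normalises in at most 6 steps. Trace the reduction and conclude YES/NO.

Answer: NO — after 6 steps the term is K(S(SK)(II(KI))), not yet normal

Working:
  start: I(II(II))K(I(S(SK)(II(KI))))
  →1  II(II)K(I(S(SK)(II(KI))))
  →2  I(II)K(I(S(SK)(II(KI))))
  →3  IIK(I(S(SK)(II(KI))))
  →4  IK(I(S(SK)(II(KI))))
  →5  K(I(S(SK)(II(KI))))
  →6  K(S(SK)(II(KI)))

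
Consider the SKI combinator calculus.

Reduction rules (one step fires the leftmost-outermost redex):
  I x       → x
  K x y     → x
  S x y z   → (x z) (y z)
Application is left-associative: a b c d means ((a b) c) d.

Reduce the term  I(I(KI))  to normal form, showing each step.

Answer: normal form = KI  (in 2 steps)

Reduction:
  start: I(I(KI))
  →1  I(KI)
  →2  KI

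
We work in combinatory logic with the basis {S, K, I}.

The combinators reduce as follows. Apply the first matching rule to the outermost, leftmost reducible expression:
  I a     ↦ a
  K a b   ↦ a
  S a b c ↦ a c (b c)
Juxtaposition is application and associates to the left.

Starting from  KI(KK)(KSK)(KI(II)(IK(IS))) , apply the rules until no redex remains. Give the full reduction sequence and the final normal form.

Answer: normal form = S(KS)  (in 7 steps)

Working:
  start: KI(KK)(KSK)(KI(II)(IK(IS)))
  step 1: I(KSK)(KI(II)(IK(IS)))
  step 2: KSK(KI(II)(IK(IS)))
  step 3: S(KI(II)(IK(IS)))
  step 4: S(I(IK(IS)))
  step 5: S(IK(IS))
  step 6: S(K(IS))
  step 7: S(KS)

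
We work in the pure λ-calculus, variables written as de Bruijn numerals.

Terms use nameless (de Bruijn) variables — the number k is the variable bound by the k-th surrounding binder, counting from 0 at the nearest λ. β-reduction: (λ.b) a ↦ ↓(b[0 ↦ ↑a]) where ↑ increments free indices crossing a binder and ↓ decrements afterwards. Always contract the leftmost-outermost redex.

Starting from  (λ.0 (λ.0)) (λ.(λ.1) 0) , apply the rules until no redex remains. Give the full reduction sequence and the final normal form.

  start: (λ.0 (λ.0)) (λ.(λ.1) 0)
  [1] (λ.(λ.1) 0) (λ.0)
  [2] (λ.λ.0) (λ.0)
  [3] λ.0

Answer: normal form = λ.0  (in 3 steps)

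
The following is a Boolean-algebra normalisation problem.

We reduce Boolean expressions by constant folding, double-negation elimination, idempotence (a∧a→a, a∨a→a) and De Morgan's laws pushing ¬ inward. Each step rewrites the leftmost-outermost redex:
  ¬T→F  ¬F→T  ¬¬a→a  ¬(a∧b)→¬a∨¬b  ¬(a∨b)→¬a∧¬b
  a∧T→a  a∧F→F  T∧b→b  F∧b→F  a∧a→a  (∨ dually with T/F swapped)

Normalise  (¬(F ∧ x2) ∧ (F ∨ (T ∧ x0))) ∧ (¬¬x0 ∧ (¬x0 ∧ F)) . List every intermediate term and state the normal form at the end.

Answer: normal form = F  (in 10 steps)

Reduction:
  start: (¬(F ∧ x2) ∧ (F ∨ (T ∧ x0))) ∧ (¬¬x0 ∧ (¬x0 ∧ F))
  →1  ((¬F ∨ ¬x2) ∧ (F ∨ (T ∧ x0))) ∧ (¬¬x0 ∧ (¬x0 ∧ F))
  →2  ((T ∨ ¬x2) ∧ (F ∨ (T ∧ x0))) ∧ (¬¬x0 ∧ (¬x0 ∧ F))
  →3  (T ∧ (F ∨ (T ∧ x0))) ∧ (¬¬x0 ∧ (¬x0 ∧ F))
  →4  (F ∨ (T ∧ x0)) ∧ (¬¬x0 ∧ (¬x0 ∧ F))
  →5  (T ∧ x0) ∧ (¬¬x0 ∧ (¬x0 ∧ F))
  →6  x0 ∧ (¬¬x0 ∧ (¬x0 ∧ F))
  →7  x0 ∧ (x0 ∧ (¬x0 ∧ F))
  →8  x0 ∧ (x0 ∧ F)
  →9  x0 ∧ F
  →10  F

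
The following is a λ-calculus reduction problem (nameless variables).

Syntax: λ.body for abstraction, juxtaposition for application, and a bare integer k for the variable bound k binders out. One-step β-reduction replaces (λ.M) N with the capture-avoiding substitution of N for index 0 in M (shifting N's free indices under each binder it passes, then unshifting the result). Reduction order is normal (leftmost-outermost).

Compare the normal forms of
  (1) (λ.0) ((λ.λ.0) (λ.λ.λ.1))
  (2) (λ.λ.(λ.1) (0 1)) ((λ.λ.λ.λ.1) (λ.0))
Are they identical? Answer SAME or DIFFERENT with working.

Answer: SAME — A ⇓ λ.0, B ⇓ λ.0

Reduction:
Term A:
  start: (λ.0) ((λ.λ.0) (λ.λ.λ.1))
  [1] (λ.λ.0) (λ.λ.λ.1)
  [2] λ.0

Term B:
  start: (λ.λ.(λ.1) (0 1)) ((λ.λ.λ.λ.1) (λ.0))
  [1] λ.(λ.1) (0 ((λ.λ.λ.λ.1) (λ.0)))
  [2] λ.0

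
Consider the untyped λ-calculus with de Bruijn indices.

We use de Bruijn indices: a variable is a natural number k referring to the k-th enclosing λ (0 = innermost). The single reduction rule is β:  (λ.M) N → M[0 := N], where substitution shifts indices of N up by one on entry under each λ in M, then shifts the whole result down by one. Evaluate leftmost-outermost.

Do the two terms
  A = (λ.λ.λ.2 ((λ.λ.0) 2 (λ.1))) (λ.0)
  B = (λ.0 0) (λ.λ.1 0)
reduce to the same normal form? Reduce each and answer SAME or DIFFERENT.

Term A:
  start: (λ.λ.λ.2 ((λ.λ.0) 2 (λ.1))) (λ.0)
  [1] λ.λ.(λ.0) ((λ.λ.0) (λ.0) (λ.1))
  [2] λ.λ.(λ.λ.0) (λ.0) (λ.1)
  [3] λ.λ.(λ.0) (λ.1)
  [4] λ.λ.λ.1

Term B:
  start: (λ.0 0) (λ.λ.1 0)
  [1] (λ.λ.1 0) (λ.λ.1 0)
  [2] λ.(λ.λ.1 0) 0
  [3] λ.λ.1 0

Answer: DIFFERENT — A ⇓ λ.λ.λ.1, B ⇓ λ.λ.1 0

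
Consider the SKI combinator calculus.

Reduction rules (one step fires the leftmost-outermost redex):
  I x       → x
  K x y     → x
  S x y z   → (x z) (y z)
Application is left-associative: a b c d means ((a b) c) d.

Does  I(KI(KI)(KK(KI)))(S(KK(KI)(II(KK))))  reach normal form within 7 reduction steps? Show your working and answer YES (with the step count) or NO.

Answer: YES — reaches normal form K(S(K(KK))) in 7 ≤ 7 steps

Working:
  start: I(KI(KI)(KK(KI)))(S(KK(KI)(II(KK))))
  [1] KI(KI)(KK(KI))(S(KK(KI)(II(KK))))
  [2] I(KK(KI))(S(KK(KI)(II(KK))))
  [3] KK(KI)(S(KK(KI)(II(KK))))
  [4] K(S(KK(KI)(II(KK))))
  [5] K(S(K(II(KK))))
  [6] K(S(K(I(KK))))
  [7] K(S(K(KK)))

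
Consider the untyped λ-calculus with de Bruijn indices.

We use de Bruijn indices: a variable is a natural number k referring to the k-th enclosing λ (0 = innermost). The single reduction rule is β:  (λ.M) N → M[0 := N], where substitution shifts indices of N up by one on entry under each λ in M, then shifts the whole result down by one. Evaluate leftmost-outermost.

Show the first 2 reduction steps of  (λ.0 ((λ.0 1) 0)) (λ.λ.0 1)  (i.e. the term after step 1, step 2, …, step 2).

  start: (λ.0 ((λ.0 1) 0)) (λ.λ.0 1)
  [1] (λ.λ.0 1) ((λ.0 (λ.λ.0 1)) (λ.λ.0 1))
  [2] λ.0 ((λ.0 (λ.λ.0 1)) (λ.λ.0 1))

Answer: after 2 steps: λ.0 ((λ.0 (λ.λ.0 1)) (λ.λ.0 1))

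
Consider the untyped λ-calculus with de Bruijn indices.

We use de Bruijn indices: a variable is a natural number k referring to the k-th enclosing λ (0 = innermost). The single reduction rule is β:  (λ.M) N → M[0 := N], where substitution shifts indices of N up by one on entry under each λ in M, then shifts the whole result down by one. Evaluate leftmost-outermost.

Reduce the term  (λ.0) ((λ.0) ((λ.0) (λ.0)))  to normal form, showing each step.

Answer: normal form = λ.0  (in 3 steps)

Derivation:
  start: (λ.0) ((λ.0) ((λ.0) (λ.0)))
  step 1: (λ.0) ((λ.0) (λ.0))
  step 2: (λ.0) (λ.0)
  step 3: λ.0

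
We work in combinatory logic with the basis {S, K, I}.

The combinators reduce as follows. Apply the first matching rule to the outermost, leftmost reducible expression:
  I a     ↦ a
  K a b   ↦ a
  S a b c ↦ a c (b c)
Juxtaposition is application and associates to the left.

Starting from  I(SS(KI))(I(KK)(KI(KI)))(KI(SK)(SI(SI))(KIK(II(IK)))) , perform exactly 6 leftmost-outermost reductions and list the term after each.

  start: I(SS(KI))(I(KK)(KI(KI)))(KI(SK)(SI(SI))(KIK(II(IK))))
  →1  SS(KI)(I(KK)(KI(KI)))(KI(SK)(SI(SI))(KIK(II(IK))))
  →2  S(I(KK)(KI(KI)))(KI(I(KK)(KI(KI))))(KI(SK)(SI(SI))(KIK(II(IK))))
  →3  I(KK)(KI(KI))(KI(SK)(SI(SI))(KIK(II(IK))))(KI(I(KK)(KI(KI)))(KI(SK)(SI(SI))(KIK(II(IK)))))
  →4  KK(KI(KI))(KI(SK)(SI(SI))(KIK(II(IK))))(KI(I(KK)(KI(KI)))(KI(SK)(SI(SI))(KIK(II(IK)))))
  →5  K(KI(SK)(SI(SI))(KIK(II(IK))))(KI(I(KK)(KI(KI)))(KI(SK)(SI(SI))(KIK(II(IK)))))
  →6  KI(SK)(SI(SI))(KIK(II(IK)))

Answer: after 6 steps: KI(SK)(SI(SI))(KIK(II(IK)))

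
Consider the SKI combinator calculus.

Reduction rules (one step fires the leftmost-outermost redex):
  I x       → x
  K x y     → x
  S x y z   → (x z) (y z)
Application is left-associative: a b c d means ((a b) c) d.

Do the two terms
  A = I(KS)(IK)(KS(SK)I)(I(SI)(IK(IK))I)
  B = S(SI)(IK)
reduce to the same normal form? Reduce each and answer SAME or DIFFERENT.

Answer: SAME — A ⇓ S(SI)K, B ⇓ S(SI)K

Reduction:
Term A:
  start: I(KS)(IK)(KS(SK)I)(I(SI)(IK(IK))I)
  →1  KS(IK)(KS(SK)I)(I(SI)(IK(IK))I)
  →2  S(KS(SK)I)(I(SI)(IK(IK))I)
  →3  S(SI)(I(SI)(IK(IK))I)
  →4  S(SI)(SI(IK(IK))I)
  →5  S(SI)(II(IK(IK)I))
  →6  S(SI)(I(IK(IK)I))
  →7  S(SI)(IK(IK)I)
  →8  S(SI)(K(IK)I)
  →9  S(SI)(IK)
  →10  S(SI)K

Term B:
  start: S(SI)(IK)
  →1  S(SI)K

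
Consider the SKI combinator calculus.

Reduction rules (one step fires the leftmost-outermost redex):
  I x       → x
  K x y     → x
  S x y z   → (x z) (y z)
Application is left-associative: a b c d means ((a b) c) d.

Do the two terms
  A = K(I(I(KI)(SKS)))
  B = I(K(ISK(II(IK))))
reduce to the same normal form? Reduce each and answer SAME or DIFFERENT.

Answer: DIFFERENT — A ⇓ KI, B ⇓ K(SKK)

Working:
Term A:
  start: K(I(I(KI)(SKS)))
  step 1: K(I(KI)(SKS))
  step 2: K(KI(SKS))
  step 3: KI

Term B:
  start: I(K(ISK(II(IK))))
  step 1: K(ISK(II(IK)))
  step 2: K(SK(II(IK)))
  step 3: K(SK(I(IK)))
  step 4: K(SK(IK))
  step 5: K(SKK)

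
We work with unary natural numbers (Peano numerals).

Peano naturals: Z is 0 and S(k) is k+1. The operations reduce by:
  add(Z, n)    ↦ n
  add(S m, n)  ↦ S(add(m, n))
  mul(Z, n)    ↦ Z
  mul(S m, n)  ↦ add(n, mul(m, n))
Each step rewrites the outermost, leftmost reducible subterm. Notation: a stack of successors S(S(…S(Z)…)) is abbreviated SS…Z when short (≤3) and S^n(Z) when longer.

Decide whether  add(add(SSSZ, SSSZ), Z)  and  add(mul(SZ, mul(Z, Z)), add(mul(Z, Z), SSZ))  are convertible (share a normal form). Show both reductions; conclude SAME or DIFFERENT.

Answer: DIFFERENT — A ⇓ S^6(Z), B ⇓ SSZ

Derivation:
Term A:
  start: add(add(SSSZ, SSSZ), Z)
  →1  add(S(add(SSZ, SSSZ)), Z)
  →2  S(add(add(SSZ, SSSZ), Z))
  →3  S(add(S(add(SZ, SSSZ)), Z))
  →4  S(S(add(add(SZ, SSSZ), Z)))
  →5  S(S(add(S(add(Z, SSSZ)), Z)))
  →6  S(S(S(add(add(Z, SSSZ), Z))))
  →7  S(S(S(add(SSSZ, Z))))
  →8  S(S(S(S(add(SSZ, Z)))))
  →9  S(S(S(S(S(add(SZ, Z))))))
  →10  S(S(S(S(S(S(add(Z, Z)))))))
  →11  S^6(Z)

Term B:
  start: add(mul(SZ, mul(Z, Z)), add(mul(Z, Z), SSZ))
  →1  add(add(mul(Z, Z), mul(Z, mul(Z, Z))), add(mul(Z, Z), SSZ))
  →2  add(add(Z, mul(Z, mul(Z, Z))), add(mul(Z, Z), SSZ))
  →3  add(mul(Z, mul(Z, Z)), add(mul(Z, Z), SSZ))
  →4  add(Z, add(mul(Z, Z), SSZ))
  →5  add(mul(Z, Z), SSZ)
  →6  add(Z, SSZ)
  →7  SSZ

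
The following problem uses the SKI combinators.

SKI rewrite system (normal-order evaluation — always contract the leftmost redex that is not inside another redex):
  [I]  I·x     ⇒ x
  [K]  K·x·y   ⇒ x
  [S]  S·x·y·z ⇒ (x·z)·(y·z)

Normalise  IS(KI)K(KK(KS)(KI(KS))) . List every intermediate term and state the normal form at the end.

Answer: normal form = K(KI)  (in 6 steps)

Derivation:
  start: IS(KI)K(KK(KS)(KI(KS)))
  →1  S(KI)K(KK(KS)(KI(KS)))
  →2  KI(KK(KS)(KI(KS)))(K(KK(KS)(KI(KS))))
  →3  I(K(KK(KS)(KI(KS))))
  →4  K(KK(KS)(KI(KS)))
  →5  K(K(KI(KS)))
  →6  K(KI)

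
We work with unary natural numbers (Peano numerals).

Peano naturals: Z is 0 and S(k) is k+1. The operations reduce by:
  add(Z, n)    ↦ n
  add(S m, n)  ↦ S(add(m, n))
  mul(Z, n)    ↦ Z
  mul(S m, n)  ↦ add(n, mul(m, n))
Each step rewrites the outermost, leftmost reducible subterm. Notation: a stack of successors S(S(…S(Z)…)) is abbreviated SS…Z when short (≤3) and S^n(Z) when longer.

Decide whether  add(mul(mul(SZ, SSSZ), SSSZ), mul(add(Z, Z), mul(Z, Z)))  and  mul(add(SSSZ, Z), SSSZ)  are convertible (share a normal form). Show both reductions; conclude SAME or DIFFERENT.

Answer: SAME — A ⇓ S^9(Z), B ⇓ S^9(Z)

Derivation:
Term A:
  start: add(mul(mul(SZ, SSSZ), SSSZ), mul(add(Z, Z), mul(Z, Z)))
  [1] add(mul(add(SSSZ, mul(Z, SSSZ)), SSSZ), mul(add(Z, Z), mul(Z, Z)))
  [2] add(mul(S(add(SSZ, mul(Z, SSSZ))), SSSZ), mul(add(Z, Z), mul(Z, Z)))
  [3] add(add(SSSZ, mul(add(SSZ, mul(Z, SSSZ)), SSSZ)), mul(add(Z, Z), mul(Z, Z)))
  [4] add(S(add(SSZ, mul(add(SSZ, mul(Z, SSSZ)), SSSZ))), mul(add(Z, Z), mul(Z, Z)))
  [5] S(add(add(SSZ, mul(add(SSZ, mul(Z, SSSZ)), SSSZ)), mul(add(Z, Z), mul(Z, Z))))
  [6] S(add(S(add(SZ, mul(add(SSZ, mul(Z, SSSZ)), SSSZ))), mul(add(Z, Z), mul(Z, Z))))
  [7] S(S(add(add(SZ, mul(add(SSZ, mul(Z, SSSZ)), SSSZ)), mul(add(Z, Z), mul(Z, Z)))))
  [8] S(S(add(S(add(Z, mul(add(SSZ, mul(Z, SSSZ)), SSSZ))), mul(add(Z, Z), mul(Z, Z)))))
  [9] S(S(S(add(add(Z, mul(add(SSZ, mul(Z, SSSZ)), SSSZ)), mul(add(Z, Z), mul(Z, Z))))))
  [10] S(S(S(add(mul(add(SSZ, mul(Z, SSSZ)), SSSZ), mul(add(Z, Z), mul(Z, Z))))))
  [11] S(S(S(add(mul(S(add(SZ, mul(Z, SSSZ))), SSSZ), mul(add(Z, Z), mul(Z, Z))))))
  [12] S(S(S(add(add(SSSZ, mul(add(SZ, mul(Z, SSSZ)), SSSZ)), mul(add(Z, Z), mul(Z, Z))))))
  [13] S(S(S(add(S(add(SSZ, mul(add(SZ, mul(Z, SSSZ)), SSSZ))), mul(add(Z, Z), mul(Z, Z))))))
  [14] S(S(S(S(add(add(SSZ, mul(add(SZ, mul(Z, SSSZ)), SSSZ)), mul(add(Z, Z), mul(Z, Z)))))))
  [15] S(S(S(S(add(S(add(SZ, mul(add(SZ, mul(Z, SSSZ)), SSSZ))), mul(add(Z, Z), mul(Z, Z)))))))
  [16] S(S(S(S(S(add(add(SZ, mul(add(SZ, mul(Z, SSSZ)), SSSZ)), mul(add(Z, Z), mul(Z, Z))))))))
  [17] S(S(S(S(S(add(S(add(Z, mul(add(SZ, mul(Z, SSSZ)), SSSZ))), mul(add(Z, Z), mul(Z, Z))))))))
  [18] S(S(S(S(S(S(add(add(Z, mul(add(SZ, mul(Z, SSSZ)), SSSZ)), mul(add(Z, Z), mul(Z, Z)))))))))
  [19] S(S(S(S(S(S(add(mul(add(SZ, mul(Z, SSSZ)), SSSZ), mul(add(Z, Z), mul(Z, Z)))))))))
  [20] S(S(S(S(S(S(add(mul(S(add(Z, mul(Z, SSSZ))), SSSZ), mul(add(Z, Z), mul(Z, Z)))))))))
  [21] S(S(S(S(S(S(add(add(SSSZ, mul(add(Z, mul(Z, SSSZ)), SSSZ)), mul(add(Z, Z), mul(Z, Z)))))))))
  [22] S(S(S(S(S(S(add(S(add(SSZ, mul(add(Z, mul(Z, SSSZ)), SSSZ))), mul(add(Z, Z), mul(Z, Z)))))))))
  [23] S(S(S(S(S(S(S(add(add(SSZ, mul(add(Z, mul(Z, SSSZ)), SSSZ)), mul(add(Z, Z), mul(Z, Z))))))))))
  [24] S(S(S(S(S(S(S(add(S(add(SZ, mul(add(Z, mul(Z, SSSZ)), SSSZ))), mul(add(Z, Z), mul(Z, Z))))))))))
  [25] S(S(S(S(S(S(S(S(add(add(SZ, mul(add(Z, mul(Z, SSSZ)), SSSZ)), mul(add(Z, Z), mul(Z, Z)))))))))))
  [26] S(S(S(S(S(S(S(S(add(S(add(Z, mul(add(Z, mul(Z, SSSZ)), SSSZ))), mul(add(Z, Z), mul(Z, Z)))))))))))
  [27] S(S(S(S(S(S(S(S(S(add(add(Z, mul(add(Z, mul(Z, SSSZ)), SSSZ)), mul(add(Z, Z), mul(Z, Z))))))))))))
  [28] S(S(S(S(S(S(S(S(S(add(mul(add(Z, mul(Z, SSSZ)), SSSZ), mul(add(Z, Z), mul(Z, Z))))))))))))
  [29] S(S(S(S(S(S(S(S(S(add(mul(mul(Z, SSSZ), SSSZ), mul(add(Z, Z), mul(Z, Z))))))))))))
  [30] S(S(S(S(S(S(S(S(S(add(mul(Z, SSSZ), mul(add(Z, Z), mul(Z, Z))))))))))))
  [31] S(S(S(S(S(S(S(S(S(add(Z, mul(add(Z, Z), mul(Z, Z))))))))))))
  [32] S(S(S(S(S(S(S(S(S(mul(add(Z, Z), mul(Z, Z)))))))))))
  [33] S(S(S(S(S(S(S(S(S(mul(Z, mul(Z, Z)))))))))))
  [34] S^9(Z)

Term B:
  start: mul(add(SSSZ, Z), SSSZ)
  [1] mul(S(add(SSZ, Z)), SSSZ)
  [2] add(SSSZ, mul(add(SSZ, Z), SSSZ))
  [3] S(add(SSZ, mul(add(SSZ, Z), SSSZ)))
  [4] S(S(add(SZ, mul(add(SSZ, Z), SSSZ))))
  [5] S(S(S(add(Z, mul(add(SSZ, Z), SSSZ)))))
  [6] S(S(S(mul(add(SSZ, Z), SSSZ))))
  [7] S(S(S(mul(S(add(SZ, Z)), SSSZ))))
  [8] S(S(S(add(SSSZ, mul(add(SZ, Z), SSSZ)))))
  [9] S(S(S(S(add(SSZ, mul(add(SZ, Z), SSSZ))))))
  [10] S(S(S(S(S(add(SZ, mul(add(SZ, Z), SSSZ)))))))
  [11] S(S(S(S(S(S(add(Z, mul(add(SZ, Z), SSSZ))))))))
  [12] S(S(S(S(S(S(mul(add(SZ, Z), SSSZ)))))))
  [13] S(S(S(S(S(S(mul(S(add(Z, Z)), SSSZ)))))))
  [14] S(S(S(S(S(S(add(SSSZ, mul(add(Z, Z), SSSZ))))))))
  [15] S(S(S(S(S(S(S(add(SSZ, mul(add(Z, Z), SSSZ)))))))))
  [16] S(S(S(S(S(S(S(S(add(SZ, mul(add(Z, Z), SSSZ))))))))))
  [17] S(S(S(S(S(S(S(S(S(add(Z, mul(add(Z, Z), SSSZ)))))))))))
  [18] S(S(S(S(S(S(S(S(S(mul(add(Z, Z), SSSZ))))))))))
  [19] S(S(S(S(S(S(S(S(S(mul(Z, SSSZ))))))))))
  [20] S^9(Z)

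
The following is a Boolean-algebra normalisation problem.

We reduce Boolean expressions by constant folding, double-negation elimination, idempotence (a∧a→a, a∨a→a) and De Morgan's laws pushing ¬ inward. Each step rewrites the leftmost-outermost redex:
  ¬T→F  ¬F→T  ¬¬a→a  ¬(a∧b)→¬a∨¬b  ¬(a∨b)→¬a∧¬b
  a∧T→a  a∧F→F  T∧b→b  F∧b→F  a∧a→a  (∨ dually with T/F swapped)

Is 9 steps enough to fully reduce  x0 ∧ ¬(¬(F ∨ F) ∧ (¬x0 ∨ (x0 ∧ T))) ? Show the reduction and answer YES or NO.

  start: x0 ∧ ¬(¬(F ∨ F) ∧ (¬x0 ∨ (x0 ∧ T)))
  →1  x0 ∧ (¬¬(F ∨ F) ∨ ¬(¬x0 ∨ (x0 ∧ T)))
  →2  x0 ∧ ((F ∨ F) ∨ ¬(¬x0 ∨ (x0 ∧ T)))
  →3  x0 ∧ (F ∨ ¬(¬x0 ∨ (x0 ∧ T)))
  →4  x0 ∧ ¬(¬x0 ∨ (x0 ∧ T))
  →5  x0 ∧ (¬¬x0 ∧ ¬(x0 ∧ T))
  →6  x0 ∧ (x0 ∧ ¬(x0 ∧ T))
  →7  x0 ∧ (x0 ∧ (¬x0 ∨ ¬T))
  →8  x0 ∧ (x0 ∧ (¬x0 ∨ F))
  →9  x0 ∧ (x0 ∧ ¬x0)

Answer: YES — reaches normal form x0 ∧ (x0 ∧ ¬x0) in 9 ≤ 9 steps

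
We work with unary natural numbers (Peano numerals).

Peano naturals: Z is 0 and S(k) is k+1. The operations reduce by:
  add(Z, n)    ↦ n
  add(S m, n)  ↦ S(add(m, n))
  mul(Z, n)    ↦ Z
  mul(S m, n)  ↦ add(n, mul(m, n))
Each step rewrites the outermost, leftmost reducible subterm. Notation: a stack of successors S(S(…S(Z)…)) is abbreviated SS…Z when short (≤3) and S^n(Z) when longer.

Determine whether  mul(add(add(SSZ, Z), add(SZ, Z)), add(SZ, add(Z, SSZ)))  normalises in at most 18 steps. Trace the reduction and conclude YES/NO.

  start: mul(add(add(SSZ, Z), add(SZ, Z)), add(SZ, add(Z, SSZ)))
  →1  mul(add(S(add(SZ, Z)), add(SZ, Z)), add(SZ, add(Z, SSZ)))
  →2  mul(S(add(add(SZ, Z), add(SZ, Z))), add(SZ, add(Z, SSZ)))
  →3  add(add(SZ, add(Z, SSZ)), mul(add(add(SZ, Z), add(SZ, Z)), add(SZ, add(Z, SSZ))))
  →4  add(S(add(Z, add(Z, SSZ))), mul(add(add(SZ, Z), add(SZ, Z)), add(SZ, add(Z, SSZ))))
  →5  S(add(add(Z, add(Z, SSZ)), mul(add(add(SZ, Z), add(SZ, Z)), add(SZ, add(Z, SSZ)))))
  →6  S(add(add(Z, SSZ), mul(add(add(SZ, Z), add(SZ, Z)), add(SZ, add(Z, SSZ)))))
  →7  S(add(SSZ, mul(add(add(SZ, Z), add(SZ, Z)), add(SZ, add(Z, SSZ)))))
  →8  S(S(add(SZ, mul(add(add(SZ, Z), add(SZ, Z)), add(SZ, add(Z, SSZ))))))
  →9  S(S(S(add(Z, mul(add(add(SZ, Z), add(SZ, Z)), add(SZ, add(Z, SSZ)))))))
  →10  S(S(S(mul(add(add(SZ, Z), add(SZ, Z)), add(SZ, add(Z, SSZ))))))
  →11  S(S(S(mul(add(S(add(Z, Z)), add(SZ, Z)), add(SZ, add(Z, SSZ))))))
  →12  S(S(S(mul(S(add(add(Z, Z), add(SZ, Z))), add(SZ, add(Z, SSZ))))))
  →13  S(S(S(add(add(SZ, add(Z, SSZ)), mul(add(add(Z, Z), add(SZ, Z)), add(SZ, add(Z, SSZ)))))))
  →14  S(S(S(add(S(add(Z, add(Z, SSZ))), mul(add(add(Z, Z), add(SZ, Z)), add(SZ, add(Z, SSZ)))))))
  →15  S(S(S(S(add(add(Z, add(Z, SSZ)), mul(add(add(Z, Z), add(SZ, Z)), add(SZ, add(Z, SSZ))))))))
  →16  S(S(S(S(add(add(Z, SSZ), mul(add(add(Z, Z), add(SZ, Z)), add(SZ, add(Z, SSZ))))))))
  →17  S(S(S(S(add(SSZ, mul(add(add(Z, Z), add(SZ, Z)), add(SZ, add(Z, SSZ))))))))
  →18  S(S(S(S(S(add(SZ, mul(add(add(Z, Z), add(SZ, Z)), add(SZ, add(Z, SSZ)))))))))

Answer: NO — after 18 steps the term is S(S(S(S(S(add(SZ, mul(add(add(Z, Z), add(SZ, Z)), add(SZ, add(Z, SSZ))))))))), not yet normal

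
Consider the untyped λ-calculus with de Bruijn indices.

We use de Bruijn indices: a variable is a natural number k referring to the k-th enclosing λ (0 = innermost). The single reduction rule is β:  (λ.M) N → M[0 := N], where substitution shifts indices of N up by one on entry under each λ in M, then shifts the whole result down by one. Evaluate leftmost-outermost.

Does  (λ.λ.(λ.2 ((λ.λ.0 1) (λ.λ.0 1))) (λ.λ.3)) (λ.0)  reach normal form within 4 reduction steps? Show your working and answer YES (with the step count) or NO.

  start: (λ.λ.(λ.2 ((λ.λ.0 1) (λ.λ.0 1))) (λ.λ.3)) (λ.0)
  [1] λ.(λ.(λ.0) ((λ.λ.0 1) (λ.λ.0 1))) (λ.λ.λ.0)
  [2] λ.(λ.0) ((λ.λ.0 1) (λ.λ.0 1))
  [3] λ.(λ.λ.0 1) (λ.λ.0 1)
  [4] λ.λ.0 (λ.λ.0 1)

Answer: YES — reaches normal form λ.λ.0 (λ.λ.0 1) in 4 ≤ 4 steps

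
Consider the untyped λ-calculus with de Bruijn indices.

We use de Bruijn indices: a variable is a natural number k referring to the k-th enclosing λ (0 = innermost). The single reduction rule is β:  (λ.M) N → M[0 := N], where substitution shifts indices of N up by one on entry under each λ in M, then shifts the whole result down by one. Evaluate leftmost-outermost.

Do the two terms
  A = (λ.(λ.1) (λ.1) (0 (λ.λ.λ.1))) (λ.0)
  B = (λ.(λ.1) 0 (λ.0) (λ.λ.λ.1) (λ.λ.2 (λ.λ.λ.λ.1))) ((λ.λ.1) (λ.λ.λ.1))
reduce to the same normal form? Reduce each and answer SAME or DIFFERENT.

Answer: DIFFERENT — A ⇓ λ.λ.λ.1, B ⇓ λ.λ.λ.λ.λ.λ.1

Reduction:
Term A:
  start: (λ.(λ.1) (λ.1) (0 (λ.λ.λ.1))) (λ.0)
  [1] (λ.λ.0) (λ.λ.0) ((λ.0) (λ.λ.λ.1))
  [2] (λ.0) ((λ.0) (λ.λ.λ.1))
  [3] (λ.0) (λ.λ.λ.1)
  [4] λ.λ.λ.1

Term B:
  start: (λ.(λ.1) 0 (λ.0) (λ.λ.λ.1) (λ.λ.2 (λ.λ.λ.λ.1))) ((λ.λ.1) (λ.λ.λ.1))
  [1] (λ.(λ.λ.1) (λ.λ.λ.1)) ((λ.λ.1) (λ.λ.λ.1)) (λ.0) (λ.λ.λ.1) (λ.λ.(λ.λ.1) (λ.λ.λ.1) (λ.λ.λ.λ.1))
  [2] (λ.λ.1) (λ.λ.λ.1) (λ.0) (λ.λ.λ.1) (λ.λ.(λ.λ.1) (λ.λ.λ.1) (λ.λ.λ.λ.1))
  [3] (λ.λ.λ.λ.1) (λ.0) (λ.λ.λ.1) (λ.λ.(λ.λ.1) (λ.λ.λ.1) (λ.λ.λ.λ.1))
  [4] (λ.λ.λ.1) (λ.λ.λ.1) (λ.λ.(λ.λ.1) (λ.λ.λ.1) (λ.λ.λ.λ.1))
  [5] (λ.λ.1) (λ.λ.(λ.λ.1) (λ.λ.λ.1) (λ.λ.λ.λ.1))
  [6] λ.λ.λ.(λ.λ.1) (λ.λ.λ.1) (λ.λ.λ.λ.1)
  [7] λ.λ.λ.(λ.λ.λ.λ.1) (λ.λ.λ.λ.1)
  [8] λ.λ.λ.λ.λ.λ.1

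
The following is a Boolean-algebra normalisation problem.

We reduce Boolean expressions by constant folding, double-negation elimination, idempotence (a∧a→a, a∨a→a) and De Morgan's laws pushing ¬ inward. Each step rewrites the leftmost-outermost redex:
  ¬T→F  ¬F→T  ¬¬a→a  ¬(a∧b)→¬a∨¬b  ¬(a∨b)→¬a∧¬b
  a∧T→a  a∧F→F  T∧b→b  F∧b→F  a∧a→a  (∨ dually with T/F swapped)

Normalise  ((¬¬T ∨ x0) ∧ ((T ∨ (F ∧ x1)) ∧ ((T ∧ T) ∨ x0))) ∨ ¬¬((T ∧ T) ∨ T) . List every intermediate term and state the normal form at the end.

Answer: normal form = T  (in 8 steps)

Reduction:
  start: ((¬¬T ∨ x0) ∧ ((T ∨ (F ∧ x1)) ∧ ((T ∧ T) ∨ x0))) ∨ ¬¬((T ∧ T) ∨ T)
  step 1: ((T ∨ x0) ∧ ((T ∨ (F ∧ x1)) ∧ ((T ∧ T) ∨ x0))) ∨ ¬¬((T ∧ T) ∨ T)
  step 2: (T ∧ ((T ∨ (F ∧ x1)) ∧ ((T ∧ T) ∨ x0))) ∨ ¬¬((T ∧ T) ∨ T)
  step 3: ((T ∨ (F ∧ x1)) ∧ ((T ∧ T) ∨ x0)) ∨ ¬¬((T ∧ T) ∨ T)
  step 4: (T ∧ ((T ∧ T) ∨ x0)) ∨ ¬¬((T ∧ T) ∨ T)
  step 5: ((T ∧ T) ∨ x0) ∨ ¬¬((T ∧ T) ∨ T)
  step 6: (T ∨ x0) ∨ ¬¬((T ∧ T) ∨ T)
  step 7: T ∨ ¬¬((T ∧ T) ∨ T)
  step 8: T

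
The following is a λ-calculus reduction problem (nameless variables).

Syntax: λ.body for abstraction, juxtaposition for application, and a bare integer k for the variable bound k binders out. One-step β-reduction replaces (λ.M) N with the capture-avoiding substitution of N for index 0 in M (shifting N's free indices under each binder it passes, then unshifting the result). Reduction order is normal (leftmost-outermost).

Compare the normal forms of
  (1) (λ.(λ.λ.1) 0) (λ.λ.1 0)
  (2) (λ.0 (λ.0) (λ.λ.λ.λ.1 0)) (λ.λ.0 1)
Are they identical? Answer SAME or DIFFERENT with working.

Answer: SAME — A ⇓ λ.λ.λ.1 0, B ⇓ λ.λ.λ.1 0

Reduction:
Term A:
  start: (λ.(λ.λ.1) 0) (λ.λ.1 0)
  →1  (λ.λ.1) (λ.λ.1 0)
  →2  λ.λ.λ.1 0

Term B:
  start: (λ.0 (λ.0) (λ.λ.λ.λ.1 0)) (λ.λ.0 1)
  →1  (λ.λ.0 1) (λ.0) (λ.λ.λ.λ.1 0)
  →2  (λ.0 (λ.0)) (λ.λ.λ.λ.1 0)
  →3  (λ.λ.λ.λ.1 0) (λ.0)
  →4  λ.λ.λ.1 0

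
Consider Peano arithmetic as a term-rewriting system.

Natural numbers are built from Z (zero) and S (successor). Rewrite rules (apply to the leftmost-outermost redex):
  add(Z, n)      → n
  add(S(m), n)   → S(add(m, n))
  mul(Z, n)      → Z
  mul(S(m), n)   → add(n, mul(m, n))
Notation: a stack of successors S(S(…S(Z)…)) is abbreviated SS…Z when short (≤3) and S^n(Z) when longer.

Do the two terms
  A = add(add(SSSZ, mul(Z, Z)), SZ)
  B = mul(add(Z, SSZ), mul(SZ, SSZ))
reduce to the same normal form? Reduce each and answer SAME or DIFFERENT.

Term A:
  start: add(add(SSSZ, mul(Z, Z)), SZ)
  →1  add(S(add(SSZ, mul(Z, Z))), SZ)
  →2  S(add(add(SSZ, mul(Z, Z)), SZ))
  →3  S(add(S(add(SZ, mul(Z, Z))), SZ))
  →4  S(S(add(add(SZ, mul(Z, Z)), SZ)))
  →5  S(S(add(S(add(Z, mul(Z, Z))), SZ)))
  →6  S(S(S(add(add(Z, mul(Z, Z)), SZ))))
  →7  S(S(S(add(mul(Z, Z), SZ))))
  →8  S(S(S(add(Z, SZ))))
  →9  S^4(Z)

Term B:
  start: mul(add(Z, SSZ), mul(SZ, SSZ))
  →1  mul(SSZ, mul(SZ, SSZ))
  →2  add(mul(SZ, SSZ), mul(SZ, mul(SZ, SSZ)))
  →3  add(add(SSZ, mul(Z, SSZ)), mul(SZ, mul(SZ, SSZ)))
  →4  add(S(add(SZ, mul(Z, SSZ))), mul(SZ, mul(SZ, SSZ)))
  →5  S(add(add(SZ, mul(Z, SSZ)), mul(SZ, mul(SZ, SSZ))))
  →6  S(add(S(add(Z, mul(Z, SSZ))), mul(SZ, mul(SZ, SSZ))))
  →7  S(S(add(add(Z, mul(Z, SSZ)), mul(SZ, mul(SZ, SSZ)))))
  →8  S(S(add(mul(Z, SSZ), mul(SZ, mul(SZ, SSZ)))))
  →9  S(S(add(Z, mul(SZ, mul(SZ, SSZ)))))
  →10  S(S(mul(SZ, mul(SZ, SSZ))))
  →11  S(S(add(mul(SZ, SSZ), mul(Z, mul(SZ, SSZ)))))
  →12  S(S(add(add(SSZ, mul(Z, SSZ)), mul(Z, mul(SZ, SSZ)))))
  →13  S(S(add(S(add(SZ, mul(Z, SSZ))), mul(Z, mul(SZ, SSZ)))))
  →14  S(S(S(add(add(SZ, mul(Z, SSZ)), mul(Z, mul(SZ, SSZ))))))
  →15  S(S(S(add(S(add(Z, mul(Z, SSZ))), mul(Z, mul(SZ, SSZ))))))
  →16  S(S(S(S(add(add(Z, mul(Z, SSZ)), mul(Z, mul(SZ, SSZ)))))))
  →17  S(S(S(S(add(mul(Z, SSZ), mul(Z, mul(SZ, SSZ)))))))
  →18  S(S(S(S(add(Z, mul(Z, mul(SZ, SSZ)))))))
  →19  S(S(S(S(mul(Z, mul(SZ, SSZ))))))
  →20  S^4(Z)

Answer: SAME — A ⇓ S^4(Z), B ⇓ S^4(Z)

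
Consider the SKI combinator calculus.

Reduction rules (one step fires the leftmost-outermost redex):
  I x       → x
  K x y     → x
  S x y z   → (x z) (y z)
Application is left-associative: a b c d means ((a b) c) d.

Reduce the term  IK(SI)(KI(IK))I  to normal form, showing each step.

Answer: normal form = SII  (in 2 steps)

Reduction:
  start: IK(SI)(KI(IK))I
  step 1: K(SI)(KI(IK))I
  step 2: SII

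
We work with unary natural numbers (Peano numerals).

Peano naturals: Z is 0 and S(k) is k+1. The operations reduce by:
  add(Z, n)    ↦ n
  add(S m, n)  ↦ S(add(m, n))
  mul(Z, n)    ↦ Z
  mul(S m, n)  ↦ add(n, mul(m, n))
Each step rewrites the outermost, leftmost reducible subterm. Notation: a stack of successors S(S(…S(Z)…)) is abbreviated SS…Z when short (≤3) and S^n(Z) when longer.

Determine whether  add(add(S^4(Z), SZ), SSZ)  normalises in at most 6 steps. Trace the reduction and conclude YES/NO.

Answer: NO — after 6 steps the term is S(S(S(add(add(SZ, SZ), SSZ)))), not yet normal

Reduction:
  start: add(add(S^4(Z), SZ), SSZ)
  [1] add(S(add(SSSZ, SZ)), SSZ)
  [2] S(add(add(SSSZ, SZ), SSZ))
  [3] S(add(S(add(SSZ, SZ)), SSZ))
  [4] S(S(add(add(SSZ, SZ), SSZ)))
  [5] S(S(add(S(add(SZ, SZ)), SSZ)))
  [6] S(S(S(add(add(SZ, SZ), SSZ))))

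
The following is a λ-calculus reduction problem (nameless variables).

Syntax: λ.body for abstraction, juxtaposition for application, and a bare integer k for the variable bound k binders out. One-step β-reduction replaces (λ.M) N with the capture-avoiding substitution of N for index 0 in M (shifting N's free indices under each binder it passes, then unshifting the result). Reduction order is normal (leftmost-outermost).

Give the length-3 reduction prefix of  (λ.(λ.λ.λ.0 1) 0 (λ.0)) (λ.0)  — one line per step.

  start: (λ.(λ.λ.λ.0 1) 0 (λ.0)) (λ.0)
  [1] (λ.λ.λ.0 1) (λ.0) (λ.0)
  [2] (λ.λ.0 1) (λ.0)
  [3] λ.0 (λ.0)

Answer: after 3 steps: λ.0 (λ.0)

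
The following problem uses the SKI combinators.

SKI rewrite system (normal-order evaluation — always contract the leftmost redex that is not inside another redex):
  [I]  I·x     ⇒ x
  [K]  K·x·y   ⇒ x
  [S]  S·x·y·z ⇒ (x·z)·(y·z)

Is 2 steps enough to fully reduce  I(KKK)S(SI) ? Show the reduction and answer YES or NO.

Answer: NO — after 2 steps the term is KS(SI), not yet normal

Reduction:
  start: I(KKK)S(SI)
  [1] KKKS(SI)
  [2] KS(SI)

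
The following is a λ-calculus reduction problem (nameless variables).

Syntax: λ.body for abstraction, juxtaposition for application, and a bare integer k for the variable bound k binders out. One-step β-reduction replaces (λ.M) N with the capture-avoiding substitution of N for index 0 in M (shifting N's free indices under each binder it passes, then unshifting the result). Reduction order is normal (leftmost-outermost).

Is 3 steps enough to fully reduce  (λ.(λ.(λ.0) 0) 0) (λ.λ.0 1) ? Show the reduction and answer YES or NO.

Answer: YES — reaches normal form λ.λ.0 1 in 3 ≤ 3 steps

Working:
  start: (λ.(λ.(λ.0) 0) 0) (λ.λ.0 1)
  step 1: (λ.(λ.0) 0) (λ.λ.0 1)
  step 2: (λ.0) (λ.λ.0 1)
  step 3: λ.λ.0 1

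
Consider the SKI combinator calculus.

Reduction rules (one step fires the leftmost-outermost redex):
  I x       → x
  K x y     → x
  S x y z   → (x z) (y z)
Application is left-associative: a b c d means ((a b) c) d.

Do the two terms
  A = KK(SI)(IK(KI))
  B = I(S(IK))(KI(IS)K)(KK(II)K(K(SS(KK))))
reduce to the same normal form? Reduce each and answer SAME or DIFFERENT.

Term A:
  start: KK(SI)(IK(KI))
  →1  K(IK(KI))
  →2  K(K(KI))

Term B:
  start: I(S(IK))(KI(IS)K)(KK(II)K(K(SS(KK))))
  →1  S(IK)(KI(IS)K)(KK(II)K(K(SS(KK))))
  →2  IK(KK(II)K(K(SS(KK))))(KI(IS)K(KK(II)K(K(SS(KK)))))
  →3  K(KK(II)K(K(SS(KK))))(KI(IS)K(KK(II)K(K(SS(KK)))))
  →4  KK(II)K(K(SS(KK)))
  →5  KK(K(SS(KK)))
  →6  K

Answer: DIFFERENT — A ⇓ K(K(KI)), B ⇓ K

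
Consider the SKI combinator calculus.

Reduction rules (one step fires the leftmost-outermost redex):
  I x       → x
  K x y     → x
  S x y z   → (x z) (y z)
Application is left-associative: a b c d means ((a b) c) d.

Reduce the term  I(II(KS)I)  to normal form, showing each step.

Answer: normal form = S  (in 4 steps)

Working:
  start: I(II(KS)I)
  step 1: II(KS)I
  step 2: I(KS)I
  step 3: KSI
  step 4: S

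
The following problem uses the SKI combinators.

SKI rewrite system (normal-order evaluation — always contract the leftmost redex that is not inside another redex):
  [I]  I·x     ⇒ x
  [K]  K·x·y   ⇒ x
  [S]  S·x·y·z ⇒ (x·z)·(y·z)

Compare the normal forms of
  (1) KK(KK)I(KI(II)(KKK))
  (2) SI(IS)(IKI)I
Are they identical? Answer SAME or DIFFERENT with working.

Answer: SAME — A ⇓ I, B ⇓ I

Working:
Term A:
  start: KK(KK)I(KI(II)(KKK))
  [1] KI(KI(II)(KKK))
  [2] I

Term B:
  start: SI(IS)(IKI)I
  [1] I(IKI)(IS(IKI))I
  [2] IKI(IS(IKI))I
  [3] KI(IS(IKI))I
  [4] II
  [5] I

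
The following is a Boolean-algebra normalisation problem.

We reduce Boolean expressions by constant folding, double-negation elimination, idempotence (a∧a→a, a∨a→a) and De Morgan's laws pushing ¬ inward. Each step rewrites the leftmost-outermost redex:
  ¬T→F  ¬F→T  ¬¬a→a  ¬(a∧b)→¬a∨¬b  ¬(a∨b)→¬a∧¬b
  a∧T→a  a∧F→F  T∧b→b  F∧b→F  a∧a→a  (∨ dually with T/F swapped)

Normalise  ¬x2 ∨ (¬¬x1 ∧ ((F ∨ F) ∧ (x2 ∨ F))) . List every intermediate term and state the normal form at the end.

  start: ¬x2 ∨ (¬¬x1 ∧ ((F ∨ F) ∧ (x2 ∨ F)))
  →1  ¬x2 ∨ (x1 ∧ ((F ∨ F) ∧ (x2 ∨ F)))
  →2  ¬x2 ∨ (x1 ∧ (F ∧ (x2 ∨ F)))
  →3  ¬x2 ∨ (x1 ∧ F)
  →4  ¬x2 ∨ F
  →5  ¬x2

Answer: normal form = ¬x2  (in 5 steps)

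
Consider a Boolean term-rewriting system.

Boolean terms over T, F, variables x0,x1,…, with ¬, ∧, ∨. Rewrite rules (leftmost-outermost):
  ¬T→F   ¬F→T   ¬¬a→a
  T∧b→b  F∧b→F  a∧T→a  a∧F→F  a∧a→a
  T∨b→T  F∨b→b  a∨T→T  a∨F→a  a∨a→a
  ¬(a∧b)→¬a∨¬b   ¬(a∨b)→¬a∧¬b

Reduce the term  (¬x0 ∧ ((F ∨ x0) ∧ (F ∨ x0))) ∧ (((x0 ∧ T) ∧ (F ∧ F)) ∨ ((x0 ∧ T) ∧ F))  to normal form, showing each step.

  start: (¬x0 ∧ ((F ∨ x0) ∧ (F ∨ x0))) ∧ (((x0 ∧ T) ∧ (F ∧ F)) ∨ ((x0 ∧ T) ∧ F))
  [1] (¬x0 ∧ (F ∨ x0)) ∧ (((x0 ∧ T) ∧ (F ∧ F)) ∨ ((x0 ∧ T) ∧ F))
  [2] (¬x0 ∧ x0) ∧ (((x0 ∧ T) ∧ (F ∧ F)) ∨ ((x0 ∧ T) ∧ F))
  [3] (¬x0 ∧ x0) ∧ ((x0 ∧ (F ∧ F)) ∨ ((x0 ∧ T) ∧ F))
  [4] (¬x0 ∧ x0) ∧ ((x0 ∧ F) ∨ ((x0 ∧ T) ∧ F))
  [5] (¬x0 ∧ x0) ∧ (F ∨ ((x0 ∧ T) ∧ F))
  [6] (¬x0 ∧ x0) ∧ ((x0 ∧ T) ∧ F)
  [7] (¬x0 ∧ x0) ∧ F
  [8] F

Answer: normal form = F  (in 8 steps)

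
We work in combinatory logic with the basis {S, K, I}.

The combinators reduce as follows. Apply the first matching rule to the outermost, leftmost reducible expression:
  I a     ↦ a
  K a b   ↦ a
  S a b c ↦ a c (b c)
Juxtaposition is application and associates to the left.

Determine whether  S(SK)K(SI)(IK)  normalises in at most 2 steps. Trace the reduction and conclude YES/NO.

  start: S(SK)K(SI)(IK)
  [1] SK(SI)(K(SI))(IK)
  [2] K(K(SI))(SI(K(SI)))(IK)

Answer: NO — after 2 steps the term is K(K(SI))(SI(K(SI)))(IK), not yet normal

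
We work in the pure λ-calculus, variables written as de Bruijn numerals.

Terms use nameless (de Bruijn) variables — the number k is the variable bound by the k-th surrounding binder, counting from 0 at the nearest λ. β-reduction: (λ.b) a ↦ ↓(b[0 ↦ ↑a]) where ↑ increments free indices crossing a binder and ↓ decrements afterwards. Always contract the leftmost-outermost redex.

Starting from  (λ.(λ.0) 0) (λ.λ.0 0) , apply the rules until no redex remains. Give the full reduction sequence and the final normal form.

Answer: normal form = λ.λ.0 0  (in 2 steps)

Working:
  start: (λ.(λ.0) 0) (λ.λ.0 0)
  [1] (λ.0) (λ.λ.0 0)
  [2] λ.λ.0 0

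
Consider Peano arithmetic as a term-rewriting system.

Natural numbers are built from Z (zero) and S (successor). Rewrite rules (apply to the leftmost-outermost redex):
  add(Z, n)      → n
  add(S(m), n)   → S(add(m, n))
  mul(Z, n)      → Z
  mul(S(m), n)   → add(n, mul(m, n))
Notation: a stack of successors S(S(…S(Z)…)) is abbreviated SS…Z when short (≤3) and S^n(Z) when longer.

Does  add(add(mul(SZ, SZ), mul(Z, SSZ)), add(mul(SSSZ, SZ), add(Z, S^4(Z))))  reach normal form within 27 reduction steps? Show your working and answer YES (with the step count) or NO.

  start: add(add(mul(SZ, SZ), mul(Z, SSZ)), add(mul(SSSZ, SZ), add(Z, S^4(Z))))
  [1] add(add(add(SZ, mul(Z, SZ)), mul(Z, SSZ)), add(mul(SSSZ, SZ), add(Z, S^4(Z))))
  [2] add(add(S(add(Z, mul(Z, SZ))), mul(Z, SSZ)), add(mul(SSSZ, SZ), add(Z, S^4(Z))))
  [3] add(S(add(add(Z, mul(Z, SZ)), mul(Z, SSZ))), add(mul(SSSZ, SZ), add(Z, S^4(Z))))
  [4] S(add(add(add(Z, mul(Z, SZ)), mul(Z, SSZ)), add(mul(SSSZ, SZ), add(Z, S^4(Z)))))
  [5] S(add(add(mul(Z, SZ), mul(Z, SSZ)), add(mul(SSSZ, SZ), add(Z, S^4(Z)))))
  [6] S(add(add(Z, mul(Z, SSZ)), add(mul(SSSZ, SZ), add(Z, S^4(Z)))))
  [7] S(add(mul(Z, SSZ), add(mul(SSSZ, SZ), add(Z, S^4(Z)))))
  [8] S(add(Z, add(mul(SSSZ, SZ), add(Z, S^4(Z)))))
  [9] S(add(mul(SSSZ, SZ), add(Z, S^4(Z))))
  [10] S(add(add(SZ, mul(SSZ, SZ)), add(Z, S^4(Z))))
  [11] S(add(S(add(Z, mul(SSZ, SZ))), add(Z, S^4(Z))))
  [12] S(S(add(add(Z, mul(SSZ, SZ)), add(Z, S^4(Z)))))
  [13] S(S(add(mul(SSZ, SZ), add(Z, S^4(Z)))))
  [14] S(S(add(add(SZ, mul(SZ, SZ)), add(Z, S^4(Z)))))
  [15] S(S(add(S(add(Z, mul(SZ, SZ))), add(Z, S^4(Z)))))
  [16] S(S(S(add(add(Z, mul(SZ, SZ)), add(Z, S^4(Z))))))
  [17] S(S(S(add(mul(SZ, SZ), add(Z, S^4(Z))))))
  [18] S(S(S(add(add(SZ, mul(Z, SZ)), add(Z, S^4(Z))))))
  [19] S(S(S(add(S(add(Z, mul(Z, SZ))), add(Z, S^4(Z))))))
  [20] S(S(S(S(add(add(Z, mul(Z, SZ)), add(Z, S^4(Z)))))))
  [21] S(S(S(S(add(mul(Z, SZ), add(Z, S^4(Z)))))))
  [22] S(S(S(S(add(Z, add(Z, S^4(Z)))))))
  [23] S(S(S(S(add(Z, S^4(Z))))))
  [24] S^8(Z)

Answer: YES — reaches normal form S^8(Z) in 24 ≤ 27 steps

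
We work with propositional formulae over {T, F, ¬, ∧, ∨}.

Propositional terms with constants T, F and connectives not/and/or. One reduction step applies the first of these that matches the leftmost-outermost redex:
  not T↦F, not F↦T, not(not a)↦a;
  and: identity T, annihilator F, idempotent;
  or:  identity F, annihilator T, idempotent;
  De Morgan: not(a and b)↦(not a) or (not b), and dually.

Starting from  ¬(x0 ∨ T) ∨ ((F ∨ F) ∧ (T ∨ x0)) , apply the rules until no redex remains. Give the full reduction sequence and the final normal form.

  start: ¬(x0 ∨ T) ∨ ((F ∨ F) ∧ (T ∨ x0))
  step 1: (¬x0 ∧ ¬T) ∨ ((F ∨ F) ∧ (T ∨ x0))
  step 2: (¬x0 ∧ F) ∨ ((F ∨ F) ∧ (T ∨ x0))
  step 3: F ∨ ((F ∨ F) ∧ (T ∨ x0))
  step 4: (F ∨ F) ∧ (T ∨ x0)
  step 5: F ∧ (T ∨ x0)
  step 6: F

Answer: normal form = F  (in 6 steps)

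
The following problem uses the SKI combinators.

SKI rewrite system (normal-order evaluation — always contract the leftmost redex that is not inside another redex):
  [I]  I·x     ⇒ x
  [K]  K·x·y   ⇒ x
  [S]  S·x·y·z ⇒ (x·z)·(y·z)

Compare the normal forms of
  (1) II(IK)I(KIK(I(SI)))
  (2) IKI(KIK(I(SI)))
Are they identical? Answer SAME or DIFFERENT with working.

Term A:
  start: II(IK)I(KIK(I(SI)))
  [1] I(IK)I(KIK(I(SI)))
  [2] IKI(KIK(I(SI)))
  [3] KI(KIK(I(SI)))
  [4] I

Term B:
  start: IKI(KIK(I(SI)))
  [1] KI(KIK(I(SI)))
  [2] I

Answer: SAME — A ⇓ I, B ⇓ I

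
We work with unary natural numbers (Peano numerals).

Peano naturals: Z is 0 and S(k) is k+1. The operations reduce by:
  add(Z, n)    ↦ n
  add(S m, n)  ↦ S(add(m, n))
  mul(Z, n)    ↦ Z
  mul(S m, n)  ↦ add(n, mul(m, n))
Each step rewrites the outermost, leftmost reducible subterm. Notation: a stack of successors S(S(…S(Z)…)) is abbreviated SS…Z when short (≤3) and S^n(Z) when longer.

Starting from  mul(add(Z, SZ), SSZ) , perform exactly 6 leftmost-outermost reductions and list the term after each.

  start: mul(add(Z, SZ), SSZ)
  →1  mul(SZ, SSZ)
  →2  add(SSZ, mul(Z, SSZ))
  →3  S(add(SZ, mul(Z, SSZ)))
  →4  S(S(add(Z, mul(Z, SSZ))))
  →5  S(S(mul(Z, SSZ)))
  →6  SSZ

Answer: after 6 steps: SSZ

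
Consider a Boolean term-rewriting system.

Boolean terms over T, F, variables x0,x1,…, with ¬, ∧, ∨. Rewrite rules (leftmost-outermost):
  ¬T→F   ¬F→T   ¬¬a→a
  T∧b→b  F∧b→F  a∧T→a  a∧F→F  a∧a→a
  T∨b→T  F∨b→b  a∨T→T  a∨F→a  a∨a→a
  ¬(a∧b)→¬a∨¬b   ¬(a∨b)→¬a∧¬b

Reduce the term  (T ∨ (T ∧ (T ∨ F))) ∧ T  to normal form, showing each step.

  start: (T ∨ (T ∧ (T ∨ F))) ∧ T
  [1] T ∨ (T ∧ (T ∨ F))
  [2] T

Answer: normal form = T  (in 2 steps)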